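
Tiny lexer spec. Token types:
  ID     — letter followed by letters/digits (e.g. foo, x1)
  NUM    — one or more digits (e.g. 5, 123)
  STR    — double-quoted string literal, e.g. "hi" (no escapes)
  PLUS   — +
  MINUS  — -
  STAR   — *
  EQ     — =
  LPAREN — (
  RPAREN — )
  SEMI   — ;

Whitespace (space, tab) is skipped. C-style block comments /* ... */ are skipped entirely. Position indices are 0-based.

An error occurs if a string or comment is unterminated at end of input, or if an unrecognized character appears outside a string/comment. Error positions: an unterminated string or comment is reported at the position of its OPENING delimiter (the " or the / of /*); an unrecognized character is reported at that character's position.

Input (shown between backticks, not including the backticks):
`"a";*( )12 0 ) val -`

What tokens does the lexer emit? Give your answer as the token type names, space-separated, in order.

Answer: STR SEMI STAR LPAREN RPAREN NUM NUM RPAREN ID MINUS

Derivation:
pos=0: enter STRING mode
pos=0: emit STR "a" (now at pos=3)
pos=3: emit SEMI ';'
pos=4: emit STAR '*'
pos=5: emit LPAREN '('
pos=7: emit RPAREN ')'
pos=8: emit NUM '12' (now at pos=10)
pos=11: emit NUM '0' (now at pos=12)
pos=13: emit RPAREN ')'
pos=15: emit ID 'val' (now at pos=18)
pos=19: emit MINUS '-'
DONE. 10 tokens: [STR, SEMI, STAR, LPAREN, RPAREN, NUM, NUM, RPAREN, ID, MINUS]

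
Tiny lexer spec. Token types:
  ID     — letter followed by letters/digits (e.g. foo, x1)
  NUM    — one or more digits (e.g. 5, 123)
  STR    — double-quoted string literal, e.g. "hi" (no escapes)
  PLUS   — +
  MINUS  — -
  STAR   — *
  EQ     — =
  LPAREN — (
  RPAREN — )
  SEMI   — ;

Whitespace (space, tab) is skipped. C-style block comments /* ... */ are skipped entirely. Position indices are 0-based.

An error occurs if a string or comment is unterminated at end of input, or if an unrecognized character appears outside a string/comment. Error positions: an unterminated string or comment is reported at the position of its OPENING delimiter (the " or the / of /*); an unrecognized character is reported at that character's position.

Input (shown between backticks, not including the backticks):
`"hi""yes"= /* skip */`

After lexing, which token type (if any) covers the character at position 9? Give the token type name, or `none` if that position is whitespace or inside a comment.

pos=0: enter STRING mode
pos=0: emit STR "hi" (now at pos=4)
pos=4: enter STRING mode
pos=4: emit STR "yes" (now at pos=9)
pos=9: emit EQ '='
pos=11: enter COMMENT mode (saw '/*')
exit COMMENT mode (now at pos=21)
DONE. 3 tokens: [STR, STR, EQ]
Position 9: char is '=' -> EQ

Answer: EQ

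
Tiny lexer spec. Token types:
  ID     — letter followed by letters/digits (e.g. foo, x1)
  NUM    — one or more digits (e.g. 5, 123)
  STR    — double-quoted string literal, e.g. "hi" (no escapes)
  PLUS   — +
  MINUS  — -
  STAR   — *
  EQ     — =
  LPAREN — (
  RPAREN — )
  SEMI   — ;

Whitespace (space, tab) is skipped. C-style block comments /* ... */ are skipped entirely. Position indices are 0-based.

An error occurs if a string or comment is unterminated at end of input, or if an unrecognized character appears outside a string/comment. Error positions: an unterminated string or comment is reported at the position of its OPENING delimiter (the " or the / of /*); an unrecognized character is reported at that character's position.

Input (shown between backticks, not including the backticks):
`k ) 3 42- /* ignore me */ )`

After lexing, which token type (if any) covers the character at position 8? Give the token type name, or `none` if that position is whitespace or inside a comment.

Answer: MINUS

Derivation:
pos=0: emit ID 'k' (now at pos=1)
pos=2: emit RPAREN ')'
pos=4: emit NUM '3' (now at pos=5)
pos=6: emit NUM '42' (now at pos=8)
pos=8: emit MINUS '-'
pos=10: enter COMMENT mode (saw '/*')
exit COMMENT mode (now at pos=25)
pos=26: emit RPAREN ')'
DONE. 6 tokens: [ID, RPAREN, NUM, NUM, MINUS, RPAREN]
Position 8: char is '-' -> MINUS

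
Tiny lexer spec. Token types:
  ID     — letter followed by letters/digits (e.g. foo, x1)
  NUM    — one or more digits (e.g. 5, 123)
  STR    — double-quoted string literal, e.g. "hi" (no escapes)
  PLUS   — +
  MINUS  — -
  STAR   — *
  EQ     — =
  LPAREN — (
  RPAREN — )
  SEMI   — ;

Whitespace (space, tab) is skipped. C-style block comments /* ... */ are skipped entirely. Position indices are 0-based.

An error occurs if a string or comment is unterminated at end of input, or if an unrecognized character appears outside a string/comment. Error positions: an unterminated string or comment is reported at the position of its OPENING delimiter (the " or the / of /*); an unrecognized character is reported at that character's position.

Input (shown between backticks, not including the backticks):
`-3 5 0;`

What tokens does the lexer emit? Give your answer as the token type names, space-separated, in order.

Answer: MINUS NUM NUM NUM SEMI

Derivation:
pos=0: emit MINUS '-'
pos=1: emit NUM '3' (now at pos=2)
pos=3: emit NUM '5' (now at pos=4)
pos=5: emit NUM '0' (now at pos=6)
pos=6: emit SEMI ';'
DONE. 5 tokens: [MINUS, NUM, NUM, NUM, SEMI]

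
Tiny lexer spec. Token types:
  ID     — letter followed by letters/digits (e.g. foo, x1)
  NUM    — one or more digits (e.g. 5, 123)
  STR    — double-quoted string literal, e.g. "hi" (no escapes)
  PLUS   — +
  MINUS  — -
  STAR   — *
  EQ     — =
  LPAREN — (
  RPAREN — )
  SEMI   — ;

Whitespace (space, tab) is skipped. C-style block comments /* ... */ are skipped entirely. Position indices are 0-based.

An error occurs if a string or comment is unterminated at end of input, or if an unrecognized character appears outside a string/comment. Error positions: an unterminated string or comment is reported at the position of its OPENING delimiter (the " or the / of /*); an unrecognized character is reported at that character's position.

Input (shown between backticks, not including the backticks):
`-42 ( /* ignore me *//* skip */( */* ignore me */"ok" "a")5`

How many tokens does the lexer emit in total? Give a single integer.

pos=0: emit MINUS '-'
pos=1: emit NUM '42' (now at pos=3)
pos=4: emit LPAREN '('
pos=6: enter COMMENT mode (saw '/*')
exit COMMENT mode (now at pos=21)
pos=21: enter COMMENT mode (saw '/*')
exit COMMENT mode (now at pos=31)
pos=31: emit LPAREN '('
pos=33: emit STAR '*'
pos=34: enter COMMENT mode (saw '/*')
exit COMMENT mode (now at pos=49)
pos=49: enter STRING mode
pos=49: emit STR "ok" (now at pos=53)
pos=54: enter STRING mode
pos=54: emit STR "a" (now at pos=57)
pos=57: emit RPAREN ')'
pos=58: emit NUM '5' (now at pos=59)
DONE. 9 tokens: [MINUS, NUM, LPAREN, LPAREN, STAR, STR, STR, RPAREN, NUM]

Answer: 9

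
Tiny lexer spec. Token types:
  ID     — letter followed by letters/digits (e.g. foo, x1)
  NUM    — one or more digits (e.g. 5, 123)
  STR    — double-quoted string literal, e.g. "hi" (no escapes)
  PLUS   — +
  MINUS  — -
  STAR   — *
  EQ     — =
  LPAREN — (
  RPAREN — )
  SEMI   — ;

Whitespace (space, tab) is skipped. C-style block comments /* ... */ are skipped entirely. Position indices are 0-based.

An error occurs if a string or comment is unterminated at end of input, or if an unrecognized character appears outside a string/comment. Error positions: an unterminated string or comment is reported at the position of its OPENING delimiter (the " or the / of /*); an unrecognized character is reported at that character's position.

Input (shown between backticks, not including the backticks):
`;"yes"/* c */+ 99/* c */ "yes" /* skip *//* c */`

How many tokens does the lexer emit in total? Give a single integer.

Answer: 5

Derivation:
pos=0: emit SEMI ';'
pos=1: enter STRING mode
pos=1: emit STR "yes" (now at pos=6)
pos=6: enter COMMENT mode (saw '/*')
exit COMMENT mode (now at pos=13)
pos=13: emit PLUS '+'
pos=15: emit NUM '99' (now at pos=17)
pos=17: enter COMMENT mode (saw '/*')
exit COMMENT mode (now at pos=24)
pos=25: enter STRING mode
pos=25: emit STR "yes" (now at pos=30)
pos=31: enter COMMENT mode (saw '/*')
exit COMMENT mode (now at pos=41)
pos=41: enter COMMENT mode (saw '/*')
exit COMMENT mode (now at pos=48)
DONE. 5 tokens: [SEMI, STR, PLUS, NUM, STR]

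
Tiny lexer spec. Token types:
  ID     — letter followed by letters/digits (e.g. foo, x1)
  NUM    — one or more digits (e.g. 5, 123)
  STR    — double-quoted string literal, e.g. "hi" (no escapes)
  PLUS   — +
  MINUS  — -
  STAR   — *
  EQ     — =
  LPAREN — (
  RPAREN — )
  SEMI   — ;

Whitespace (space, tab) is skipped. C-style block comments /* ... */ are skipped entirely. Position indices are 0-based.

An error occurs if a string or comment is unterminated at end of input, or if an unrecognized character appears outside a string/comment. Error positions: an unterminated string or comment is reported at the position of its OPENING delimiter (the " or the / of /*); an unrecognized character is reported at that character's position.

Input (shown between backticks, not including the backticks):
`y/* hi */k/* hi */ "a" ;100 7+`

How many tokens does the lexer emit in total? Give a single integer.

Answer: 7

Derivation:
pos=0: emit ID 'y' (now at pos=1)
pos=1: enter COMMENT mode (saw '/*')
exit COMMENT mode (now at pos=9)
pos=9: emit ID 'k' (now at pos=10)
pos=10: enter COMMENT mode (saw '/*')
exit COMMENT mode (now at pos=18)
pos=19: enter STRING mode
pos=19: emit STR "a" (now at pos=22)
pos=23: emit SEMI ';'
pos=24: emit NUM '100' (now at pos=27)
pos=28: emit NUM '7' (now at pos=29)
pos=29: emit PLUS '+'
DONE. 7 tokens: [ID, ID, STR, SEMI, NUM, NUM, PLUS]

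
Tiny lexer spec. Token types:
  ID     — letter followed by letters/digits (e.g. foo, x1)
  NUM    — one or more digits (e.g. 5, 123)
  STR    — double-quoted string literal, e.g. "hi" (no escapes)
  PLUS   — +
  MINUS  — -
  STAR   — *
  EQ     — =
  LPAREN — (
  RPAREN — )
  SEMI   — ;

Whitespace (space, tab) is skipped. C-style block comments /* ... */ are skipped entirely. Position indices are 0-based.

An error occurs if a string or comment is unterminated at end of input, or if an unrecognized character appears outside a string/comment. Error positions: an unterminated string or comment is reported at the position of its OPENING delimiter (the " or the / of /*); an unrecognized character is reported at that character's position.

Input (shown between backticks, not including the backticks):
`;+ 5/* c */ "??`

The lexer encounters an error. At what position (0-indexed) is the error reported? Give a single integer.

Answer: 12

Derivation:
pos=0: emit SEMI ';'
pos=1: emit PLUS '+'
pos=3: emit NUM '5' (now at pos=4)
pos=4: enter COMMENT mode (saw '/*')
exit COMMENT mode (now at pos=11)
pos=12: enter STRING mode
pos=12: ERROR — unterminated string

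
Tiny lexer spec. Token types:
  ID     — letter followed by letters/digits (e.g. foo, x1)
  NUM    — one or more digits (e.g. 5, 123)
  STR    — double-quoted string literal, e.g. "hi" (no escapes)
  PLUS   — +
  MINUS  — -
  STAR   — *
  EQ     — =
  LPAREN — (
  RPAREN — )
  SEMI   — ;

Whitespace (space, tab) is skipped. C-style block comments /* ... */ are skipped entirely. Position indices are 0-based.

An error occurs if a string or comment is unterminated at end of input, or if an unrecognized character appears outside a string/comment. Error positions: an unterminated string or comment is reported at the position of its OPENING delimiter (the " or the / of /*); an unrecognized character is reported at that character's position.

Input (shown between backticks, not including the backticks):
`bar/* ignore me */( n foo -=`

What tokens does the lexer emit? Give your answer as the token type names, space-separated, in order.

Answer: ID LPAREN ID ID MINUS EQ

Derivation:
pos=0: emit ID 'bar' (now at pos=3)
pos=3: enter COMMENT mode (saw '/*')
exit COMMENT mode (now at pos=18)
pos=18: emit LPAREN '('
pos=20: emit ID 'n' (now at pos=21)
pos=22: emit ID 'foo' (now at pos=25)
pos=26: emit MINUS '-'
pos=27: emit EQ '='
DONE. 6 tokens: [ID, LPAREN, ID, ID, MINUS, EQ]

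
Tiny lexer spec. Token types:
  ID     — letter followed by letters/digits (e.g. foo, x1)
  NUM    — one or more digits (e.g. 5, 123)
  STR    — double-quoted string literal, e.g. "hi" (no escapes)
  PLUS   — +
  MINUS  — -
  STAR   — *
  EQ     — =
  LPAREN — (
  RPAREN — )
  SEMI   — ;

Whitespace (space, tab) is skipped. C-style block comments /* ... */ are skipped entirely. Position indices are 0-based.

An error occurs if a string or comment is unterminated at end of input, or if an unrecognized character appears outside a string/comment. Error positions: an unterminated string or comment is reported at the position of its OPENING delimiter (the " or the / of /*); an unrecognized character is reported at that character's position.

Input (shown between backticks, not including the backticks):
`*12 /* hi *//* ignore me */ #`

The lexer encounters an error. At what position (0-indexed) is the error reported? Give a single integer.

Answer: 28

Derivation:
pos=0: emit STAR '*'
pos=1: emit NUM '12' (now at pos=3)
pos=4: enter COMMENT mode (saw '/*')
exit COMMENT mode (now at pos=12)
pos=12: enter COMMENT mode (saw '/*')
exit COMMENT mode (now at pos=27)
pos=28: ERROR — unrecognized char '#'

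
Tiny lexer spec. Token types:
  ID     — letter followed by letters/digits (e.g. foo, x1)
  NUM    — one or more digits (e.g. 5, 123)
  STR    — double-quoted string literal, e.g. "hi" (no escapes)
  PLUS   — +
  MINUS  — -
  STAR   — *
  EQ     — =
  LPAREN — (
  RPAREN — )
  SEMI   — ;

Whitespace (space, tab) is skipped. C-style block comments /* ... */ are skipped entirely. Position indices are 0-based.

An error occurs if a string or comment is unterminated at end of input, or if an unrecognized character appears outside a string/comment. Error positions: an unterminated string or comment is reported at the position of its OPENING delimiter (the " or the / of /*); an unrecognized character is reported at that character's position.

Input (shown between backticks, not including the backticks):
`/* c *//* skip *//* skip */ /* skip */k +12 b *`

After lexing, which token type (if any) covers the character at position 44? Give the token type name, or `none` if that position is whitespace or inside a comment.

pos=0: enter COMMENT mode (saw '/*')
exit COMMENT mode (now at pos=7)
pos=7: enter COMMENT mode (saw '/*')
exit COMMENT mode (now at pos=17)
pos=17: enter COMMENT mode (saw '/*')
exit COMMENT mode (now at pos=27)
pos=28: enter COMMENT mode (saw '/*')
exit COMMENT mode (now at pos=38)
pos=38: emit ID 'k' (now at pos=39)
pos=40: emit PLUS '+'
pos=41: emit NUM '12' (now at pos=43)
pos=44: emit ID 'b' (now at pos=45)
pos=46: emit STAR '*'
DONE. 5 tokens: [ID, PLUS, NUM, ID, STAR]
Position 44: char is 'b' -> ID

Answer: ID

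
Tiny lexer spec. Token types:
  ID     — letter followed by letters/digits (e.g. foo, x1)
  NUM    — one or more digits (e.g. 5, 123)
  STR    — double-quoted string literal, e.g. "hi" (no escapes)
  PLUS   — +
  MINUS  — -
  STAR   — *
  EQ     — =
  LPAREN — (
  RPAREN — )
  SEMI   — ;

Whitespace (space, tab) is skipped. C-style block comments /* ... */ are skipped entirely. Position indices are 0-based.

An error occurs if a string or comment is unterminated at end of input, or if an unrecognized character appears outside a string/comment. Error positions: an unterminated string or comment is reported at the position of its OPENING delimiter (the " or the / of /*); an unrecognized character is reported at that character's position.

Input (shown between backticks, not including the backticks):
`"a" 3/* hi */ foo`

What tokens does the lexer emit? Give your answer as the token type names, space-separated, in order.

pos=0: enter STRING mode
pos=0: emit STR "a" (now at pos=3)
pos=4: emit NUM '3' (now at pos=5)
pos=5: enter COMMENT mode (saw '/*')
exit COMMENT mode (now at pos=13)
pos=14: emit ID 'foo' (now at pos=17)
DONE. 3 tokens: [STR, NUM, ID]

Answer: STR NUM ID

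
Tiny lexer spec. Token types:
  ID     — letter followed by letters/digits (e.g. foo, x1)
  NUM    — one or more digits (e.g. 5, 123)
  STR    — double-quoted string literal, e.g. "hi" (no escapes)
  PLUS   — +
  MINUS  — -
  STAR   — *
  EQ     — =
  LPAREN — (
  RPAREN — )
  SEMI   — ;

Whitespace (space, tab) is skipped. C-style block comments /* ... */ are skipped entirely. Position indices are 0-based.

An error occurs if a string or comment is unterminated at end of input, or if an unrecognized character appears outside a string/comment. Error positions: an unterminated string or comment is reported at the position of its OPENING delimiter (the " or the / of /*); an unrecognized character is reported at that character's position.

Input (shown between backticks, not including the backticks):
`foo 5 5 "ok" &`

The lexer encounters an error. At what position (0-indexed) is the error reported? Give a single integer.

Answer: 13

Derivation:
pos=0: emit ID 'foo' (now at pos=3)
pos=4: emit NUM '5' (now at pos=5)
pos=6: emit NUM '5' (now at pos=7)
pos=8: enter STRING mode
pos=8: emit STR "ok" (now at pos=12)
pos=13: ERROR — unrecognized char '&'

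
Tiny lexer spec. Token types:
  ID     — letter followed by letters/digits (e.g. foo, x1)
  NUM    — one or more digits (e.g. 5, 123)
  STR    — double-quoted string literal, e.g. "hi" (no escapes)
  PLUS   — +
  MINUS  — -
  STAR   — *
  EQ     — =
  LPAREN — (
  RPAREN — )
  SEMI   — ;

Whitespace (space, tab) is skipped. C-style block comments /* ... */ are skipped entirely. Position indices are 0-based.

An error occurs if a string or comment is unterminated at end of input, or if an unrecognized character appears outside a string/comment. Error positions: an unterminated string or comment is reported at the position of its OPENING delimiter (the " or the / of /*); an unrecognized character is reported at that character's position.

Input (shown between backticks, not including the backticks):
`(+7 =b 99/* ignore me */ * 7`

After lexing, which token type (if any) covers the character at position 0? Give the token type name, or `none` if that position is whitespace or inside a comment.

Answer: LPAREN

Derivation:
pos=0: emit LPAREN '('
pos=1: emit PLUS '+'
pos=2: emit NUM '7' (now at pos=3)
pos=4: emit EQ '='
pos=5: emit ID 'b' (now at pos=6)
pos=7: emit NUM '99' (now at pos=9)
pos=9: enter COMMENT mode (saw '/*')
exit COMMENT mode (now at pos=24)
pos=25: emit STAR '*'
pos=27: emit NUM '7' (now at pos=28)
DONE. 8 tokens: [LPAREN, PLUS, NUM, EQ, ID, NUM, STAR, NUM]
Position 0: char is '(' -> LPAREN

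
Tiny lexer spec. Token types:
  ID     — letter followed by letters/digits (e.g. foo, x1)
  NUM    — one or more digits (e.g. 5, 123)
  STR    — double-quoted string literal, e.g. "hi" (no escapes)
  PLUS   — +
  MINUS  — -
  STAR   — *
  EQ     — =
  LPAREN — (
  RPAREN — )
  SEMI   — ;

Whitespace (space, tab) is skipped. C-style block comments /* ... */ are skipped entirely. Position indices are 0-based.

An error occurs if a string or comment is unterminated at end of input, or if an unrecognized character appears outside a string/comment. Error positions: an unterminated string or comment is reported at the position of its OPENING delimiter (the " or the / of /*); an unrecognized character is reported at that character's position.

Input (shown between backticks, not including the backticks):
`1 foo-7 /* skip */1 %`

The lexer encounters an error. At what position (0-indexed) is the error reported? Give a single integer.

pos=0: emit NUM '1' (now at pos=1)
pos=2: emit ID 'foo' (now at pos=5)
pos=5: emit MINUS '-'
pos=6: emit NUM '7' (now at pos=7)
pos=8: enter COMMENT mode (saw '/*')
exit COMMENT mode (now at pos=18)
pos=18: emit NUM '1' (now at pos=19)
pos=20: ERROR — unrecognized char '%'

Answer: 20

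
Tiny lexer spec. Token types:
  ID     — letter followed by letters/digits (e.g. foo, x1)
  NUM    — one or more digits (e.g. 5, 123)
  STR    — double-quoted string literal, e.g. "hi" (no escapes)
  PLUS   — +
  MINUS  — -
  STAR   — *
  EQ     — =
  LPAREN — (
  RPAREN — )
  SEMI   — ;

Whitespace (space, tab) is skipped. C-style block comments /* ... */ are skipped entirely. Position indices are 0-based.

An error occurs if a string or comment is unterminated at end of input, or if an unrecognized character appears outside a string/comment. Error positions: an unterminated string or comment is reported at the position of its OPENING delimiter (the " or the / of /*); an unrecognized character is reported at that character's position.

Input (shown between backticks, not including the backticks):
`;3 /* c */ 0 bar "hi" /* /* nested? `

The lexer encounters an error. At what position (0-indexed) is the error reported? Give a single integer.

pos=0: emit SEMI ';'
pos=1: emit NUM '3' (now at pos=2)
pos=3: enter COMMENT mode (saw '/*')
exit COMMENT mode (now at pos=10)
pos=11: emit NUM '0' (now at pos=12)
pos=13: emit ID 'bar' (now at pos=16)
pos=17: enter STRING mode
pos=17: emit STR "hi" (now at pos=21)
pos=22: enter COMMENT mode (saw '/*')
pos=22: ERROR — unterminated comment (reached EOF)

Answer: 22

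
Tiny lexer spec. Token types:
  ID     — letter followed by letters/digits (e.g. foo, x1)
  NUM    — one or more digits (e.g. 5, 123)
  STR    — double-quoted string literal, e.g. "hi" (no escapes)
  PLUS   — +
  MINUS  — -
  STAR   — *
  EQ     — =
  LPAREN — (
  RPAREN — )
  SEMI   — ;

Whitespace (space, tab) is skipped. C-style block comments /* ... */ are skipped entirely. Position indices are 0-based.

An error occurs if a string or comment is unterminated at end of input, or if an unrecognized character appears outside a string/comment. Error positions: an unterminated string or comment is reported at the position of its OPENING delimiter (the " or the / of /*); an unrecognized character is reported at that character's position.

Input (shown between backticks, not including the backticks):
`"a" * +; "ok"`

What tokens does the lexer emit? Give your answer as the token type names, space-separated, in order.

Answer: STR STAR PLUS SEMI STR

Derivation:
pos=0: enter STRING mode
pos=0: emit STR "a" (now at pos=3)
pos=4: emit STAR '*'
pos=6: emit PLUS '+'
pos=7: emit SEMI ';'
pos=9: enter STRING mode
pos=9: emit STR "ok" (now at pos=13)
DONE. 5 tokens: [STR, STAR, PLUS, SEMI, STR]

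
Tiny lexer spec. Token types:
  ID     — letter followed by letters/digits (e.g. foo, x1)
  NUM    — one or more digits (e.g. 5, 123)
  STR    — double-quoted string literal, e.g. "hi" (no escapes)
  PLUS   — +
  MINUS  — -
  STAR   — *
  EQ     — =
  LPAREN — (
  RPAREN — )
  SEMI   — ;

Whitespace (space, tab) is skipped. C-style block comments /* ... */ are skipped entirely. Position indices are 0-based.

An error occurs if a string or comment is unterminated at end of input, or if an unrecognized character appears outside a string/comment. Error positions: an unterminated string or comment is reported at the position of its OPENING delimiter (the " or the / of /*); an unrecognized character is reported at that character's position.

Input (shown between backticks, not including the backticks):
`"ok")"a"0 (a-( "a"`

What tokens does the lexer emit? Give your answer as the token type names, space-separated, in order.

pos=0: enter STRING mode
pos=0: emit STR "ok" (now at pos=4)
pos=4: emit RPAREN ')'
pos=5: enter STRING mode
pos=5: emit STR "a" (now at pos=8)
pos=8: emit NUM '0' (now at pos=9)
pos=10: emit LPAREN '('
pos=11: emit ID 'a' (now at pos=12)
pos=12: emit MINUS '-'
pos=13: emit LPAREN '('
pos=15: enter STRING mode
pos=15: emit STR "a" (now at pos=18)
DONE. 9 tokens: [STR, RPAREN, STR, NUM, LPAREN, ID, MINUS, LPAREN, STR]

Answer: STR RPAREN STR NUM LPAREN ID MINUS LPAREN STR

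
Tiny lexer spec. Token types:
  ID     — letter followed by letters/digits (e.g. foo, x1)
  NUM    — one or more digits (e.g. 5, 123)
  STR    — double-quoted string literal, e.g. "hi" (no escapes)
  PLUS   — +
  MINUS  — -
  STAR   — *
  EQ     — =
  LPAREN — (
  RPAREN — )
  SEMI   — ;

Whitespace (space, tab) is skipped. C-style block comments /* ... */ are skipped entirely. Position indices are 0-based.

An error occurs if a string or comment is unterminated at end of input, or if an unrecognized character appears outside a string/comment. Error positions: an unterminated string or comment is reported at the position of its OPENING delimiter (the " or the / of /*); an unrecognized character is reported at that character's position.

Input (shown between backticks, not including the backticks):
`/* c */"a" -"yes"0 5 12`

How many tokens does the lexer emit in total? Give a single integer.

Answer: 6

Derivation:
pos=0: enter COMMENT mode (saw '/*')
exit COMMENT mode (now at pos=7)
pos=7: enter STRING mode
pos=7: emit STR "a" (now at pos=10)
pos=11: emit MINUS '-'
pos=12: enter STRING mode
pos=12: emit STR "yes" (now at pos=17)
pos=17: emit NUM '0' (now at pos=18)
pos=19: emit NUM '5' (now at pos=20)
pos=21: emit NUM '12' (now at pos=23)
DONE. 6 tokens: [STR, MINUS, STR, NUM, NUM, NUM]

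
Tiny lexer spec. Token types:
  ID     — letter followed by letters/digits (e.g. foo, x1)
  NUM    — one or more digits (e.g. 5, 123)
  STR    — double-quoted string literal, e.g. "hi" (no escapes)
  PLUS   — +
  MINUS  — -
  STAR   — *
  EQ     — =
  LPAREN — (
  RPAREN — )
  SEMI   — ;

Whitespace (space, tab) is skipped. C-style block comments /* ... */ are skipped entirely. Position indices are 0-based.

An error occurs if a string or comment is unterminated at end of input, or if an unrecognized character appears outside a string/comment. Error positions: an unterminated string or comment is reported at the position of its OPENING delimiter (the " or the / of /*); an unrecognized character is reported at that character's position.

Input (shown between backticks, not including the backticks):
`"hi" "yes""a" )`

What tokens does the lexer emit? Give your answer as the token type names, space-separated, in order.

pos=0: enter STRING mode
pos=0: emit STR "hi" (now at pos=4)
pos=5: enter STRING mode
pos=5: emit STR "yes" (now at pos=10)
pos=10: enter STRING mode
pos=10: emit STR "a" (now at pos=13)
pos=14: emit RPAREN ')'
DONE. 4 tokens: [STR, STR, STR, RPAREN]

Answer: STR STR STR RPAREN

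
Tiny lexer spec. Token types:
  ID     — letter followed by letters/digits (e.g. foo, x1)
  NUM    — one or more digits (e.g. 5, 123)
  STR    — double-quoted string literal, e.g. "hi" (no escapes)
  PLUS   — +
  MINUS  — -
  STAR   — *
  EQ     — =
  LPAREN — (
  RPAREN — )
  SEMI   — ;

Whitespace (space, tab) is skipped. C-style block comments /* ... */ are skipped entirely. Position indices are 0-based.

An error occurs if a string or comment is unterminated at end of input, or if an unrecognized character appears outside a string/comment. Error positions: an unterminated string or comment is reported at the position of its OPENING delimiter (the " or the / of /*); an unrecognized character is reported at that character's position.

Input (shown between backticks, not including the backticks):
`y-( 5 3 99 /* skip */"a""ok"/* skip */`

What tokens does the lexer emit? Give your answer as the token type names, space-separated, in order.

Answer: ID MINUS LPAREN NUM NUM NUM STR STR

Derivation:
pos=0: emit ID 'y' (now at pos=1)
pos=1: emit MINUS '-'
pos=2: emit LPAREN '('
pos=4: emit NUM '5' (now at pos=5)
pos=6: emit NUM '3' (now at pos=7)
pos=8: emit NUM '99' (now at pos=10)
pos=11: enter COMMENT mode (saw '/*')
exit COMMENT mode (now at pos=21)
pos=21: enter STRING mode
pos=21: emit STR "a" (now at pos=24)
pos=24: enter STRING mode
pos=24: emit STR "ok" (now at pos=28)
pos=28: enter COMMENT mode (saw '/*')
exit COMMENT mode (now at pos=38)
DONE. 8 tokens: [ID, MINUS, LPAREN, NUM, NUM, NUM, STR, STR]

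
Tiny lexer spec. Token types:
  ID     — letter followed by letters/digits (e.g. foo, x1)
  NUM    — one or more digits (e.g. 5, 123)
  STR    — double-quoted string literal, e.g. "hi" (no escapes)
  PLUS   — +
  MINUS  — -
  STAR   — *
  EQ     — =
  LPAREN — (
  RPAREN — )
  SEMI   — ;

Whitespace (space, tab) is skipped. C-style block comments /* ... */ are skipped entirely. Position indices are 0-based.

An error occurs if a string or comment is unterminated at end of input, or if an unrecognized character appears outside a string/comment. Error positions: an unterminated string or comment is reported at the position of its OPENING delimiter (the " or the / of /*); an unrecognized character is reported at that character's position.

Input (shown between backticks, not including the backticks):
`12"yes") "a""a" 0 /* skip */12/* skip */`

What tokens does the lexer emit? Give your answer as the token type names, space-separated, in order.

Answer: NUM STR RPAREN STR STR NUM NUM

Derivation:
pos=0: emit NUM '12' (now at pos=2)
pos=2: enter STRING mode
pos=2: emit STR "yes" (now at pos=7)
pos=7: emit RPAREN ')'
pos=9: enter STRING mode
pos=9: emit STR "a" (now at pos=12)
pos=12: enter STRING mode
pos=12: emit STR "a" (now at pos=15)
pos=16: emit NUM '0' (now at pos=17)
pos=18: enter COMMENT mode (saw '/*')
exit COMMENT mode (now at pos=28)
pos=28: emit NUM '12' (now at pos=30)
pos=30: enter COMMENT mode (saw '/*')
exit COMMENT mode (now at pos=40)
DONE. 7 tokens: [NUM, STR, RPAREN, STR, STR, NUM, NUM]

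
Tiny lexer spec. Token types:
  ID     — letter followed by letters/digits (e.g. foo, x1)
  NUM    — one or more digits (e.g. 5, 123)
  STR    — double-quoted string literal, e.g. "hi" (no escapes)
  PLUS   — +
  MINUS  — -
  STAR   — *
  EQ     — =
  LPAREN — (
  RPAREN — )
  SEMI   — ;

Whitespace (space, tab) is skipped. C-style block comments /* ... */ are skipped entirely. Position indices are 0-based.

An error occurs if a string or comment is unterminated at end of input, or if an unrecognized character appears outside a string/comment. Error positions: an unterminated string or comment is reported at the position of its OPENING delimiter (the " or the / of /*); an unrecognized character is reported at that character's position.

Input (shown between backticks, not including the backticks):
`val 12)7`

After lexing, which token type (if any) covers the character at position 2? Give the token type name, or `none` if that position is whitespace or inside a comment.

Answer: ID

Derivation:
pos=0: emit ID 'val' (now at pos=3)
pos=4: emit NUM '12' (now at pos=6)
pos=6: emit RPAREN ')'
pos=7: emit NUM '7' (now at pos=8)
DONE. 4 tokens: [ID, NUM, RPAREN, NUM]
Position 2: char is 'l' -> ID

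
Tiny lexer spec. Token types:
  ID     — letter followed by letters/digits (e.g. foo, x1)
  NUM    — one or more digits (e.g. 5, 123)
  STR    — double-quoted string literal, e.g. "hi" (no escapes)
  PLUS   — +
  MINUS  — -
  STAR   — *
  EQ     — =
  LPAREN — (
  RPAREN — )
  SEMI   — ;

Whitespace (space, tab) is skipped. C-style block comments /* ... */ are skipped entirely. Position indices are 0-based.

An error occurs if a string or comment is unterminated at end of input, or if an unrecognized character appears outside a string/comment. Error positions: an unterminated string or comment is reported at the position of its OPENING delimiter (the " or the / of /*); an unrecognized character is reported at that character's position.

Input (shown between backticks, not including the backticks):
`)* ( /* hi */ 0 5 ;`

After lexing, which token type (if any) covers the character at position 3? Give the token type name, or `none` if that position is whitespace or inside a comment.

Answer: LPAREN

Derivation:
pos=0: emit RPAREN ')'
pos=1: emit STAR '*'
pos=3: emit LPAREN '('
pos=5: enter COMMENT mode (saw '/*')
exit COMMENT mode (now at pos=13)
pos=14: emit NUM '0' (now at pos=15)
pos=16: emit NUM '5' (now at pos=17)
pos=18: emit SEMI ';'
DONE. 6 tokens: [RPAREN, STAR, LPAREN, NUM, NUM, SEMI]
Position 3: char is '(' -> LPAREN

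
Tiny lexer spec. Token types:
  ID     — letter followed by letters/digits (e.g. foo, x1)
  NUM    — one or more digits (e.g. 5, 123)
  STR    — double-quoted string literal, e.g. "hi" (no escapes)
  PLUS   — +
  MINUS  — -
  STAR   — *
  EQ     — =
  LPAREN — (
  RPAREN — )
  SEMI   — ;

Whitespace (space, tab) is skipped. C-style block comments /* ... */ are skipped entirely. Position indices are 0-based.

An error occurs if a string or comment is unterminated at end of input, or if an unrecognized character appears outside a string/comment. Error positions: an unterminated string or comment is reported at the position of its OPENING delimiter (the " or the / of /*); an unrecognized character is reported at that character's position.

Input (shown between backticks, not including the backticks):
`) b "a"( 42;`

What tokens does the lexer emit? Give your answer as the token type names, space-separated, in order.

pos=0: emit RPAREN ')'
pos=2: emit ID 'b' (now at pos=3)
pos=4: enter STRING mode
pos=4: emit STR "a" (now at pos=7)
pos=7: emit LPAREN '('
pos=9: emit NUM '42' (now at pos=11)
pos=11: emit SEMI ';'
DONE. 6 tokens: [RPAREN, ID, STR, LPAREN, NUM, SEMI]

Answer: RPAREN ID STR LPAREN NUM SEMI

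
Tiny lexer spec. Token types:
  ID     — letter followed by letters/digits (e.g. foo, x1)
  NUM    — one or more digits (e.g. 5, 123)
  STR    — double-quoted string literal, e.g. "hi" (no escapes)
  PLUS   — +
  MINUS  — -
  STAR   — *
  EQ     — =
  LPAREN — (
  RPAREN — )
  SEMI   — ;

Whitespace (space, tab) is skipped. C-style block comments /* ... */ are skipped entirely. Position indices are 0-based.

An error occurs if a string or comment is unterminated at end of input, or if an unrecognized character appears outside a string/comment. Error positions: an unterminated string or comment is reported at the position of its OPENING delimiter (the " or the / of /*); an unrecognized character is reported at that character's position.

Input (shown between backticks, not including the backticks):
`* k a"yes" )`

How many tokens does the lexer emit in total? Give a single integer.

Answer: 5

Derivation:
pos=0: emit STAR '*'
pos=2: emit ID 'k' (now at pos=3)
pos=4: emit ID 'a' (now at pos=5)
pos=5: enter STRING mode
pos=5: emit STR "yes" (now at pos=10)
pos=11: emit RPAREN ')'
DONE. 5 tokens: [STAR, ID, ID, STR, RPAREN]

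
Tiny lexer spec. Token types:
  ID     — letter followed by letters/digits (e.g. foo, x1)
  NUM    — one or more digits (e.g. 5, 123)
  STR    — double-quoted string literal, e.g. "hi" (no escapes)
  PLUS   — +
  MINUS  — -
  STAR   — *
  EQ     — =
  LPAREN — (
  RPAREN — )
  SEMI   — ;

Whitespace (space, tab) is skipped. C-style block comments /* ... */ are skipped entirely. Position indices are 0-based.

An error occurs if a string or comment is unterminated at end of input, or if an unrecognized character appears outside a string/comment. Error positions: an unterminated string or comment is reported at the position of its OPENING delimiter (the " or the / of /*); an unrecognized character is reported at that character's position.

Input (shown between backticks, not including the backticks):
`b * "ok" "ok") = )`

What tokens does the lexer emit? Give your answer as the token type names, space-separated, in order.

Answer: ID STAR STR STR RPAREN EQ RPAREN

Derivation:
pos=0: emit ID 'b' (now at pos=1)
pos=2: emit STAR '*'
pos=4: enter STRING mode
pos=4: emit STR "ok" (now at pos=8)
pos=9: enter STRING mode
pos=9: emit STR "ok" (now at pos=13)
pos=13: emit RPAREN ')'
pos=15: emit EQ '='
pos=17: emit RPAREN ')'
DONE. 7 tokens: [ID, STAR, STR, STR, RPAREN, EQ, RPAREN]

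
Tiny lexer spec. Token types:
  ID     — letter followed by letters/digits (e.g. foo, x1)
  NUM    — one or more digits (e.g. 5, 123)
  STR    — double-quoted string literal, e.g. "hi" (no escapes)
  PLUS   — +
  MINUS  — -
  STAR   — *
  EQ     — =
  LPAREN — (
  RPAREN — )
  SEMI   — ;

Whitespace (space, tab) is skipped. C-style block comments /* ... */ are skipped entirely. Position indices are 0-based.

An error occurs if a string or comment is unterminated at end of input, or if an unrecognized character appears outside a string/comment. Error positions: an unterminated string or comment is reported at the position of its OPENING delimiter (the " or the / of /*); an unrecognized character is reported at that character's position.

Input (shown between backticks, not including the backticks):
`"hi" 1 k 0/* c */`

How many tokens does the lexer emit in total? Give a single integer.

Answer: 4

Derivation:
pos=0: enter STRING mode
pos=0: emit STR "hi" (now at pos=4)
pos=5: emit NUM '1' (now at pos=6)
pos=7: emit ID 'k' (now at pos=8)
pos=9: emit NUM '0' (now at pos=10)
pos=10: enter COMMENT mode (saw '/*')
exit COMMENT mode (now at pos=17)
DONE. 4 tokens: [STR, NUM, ID, NUM]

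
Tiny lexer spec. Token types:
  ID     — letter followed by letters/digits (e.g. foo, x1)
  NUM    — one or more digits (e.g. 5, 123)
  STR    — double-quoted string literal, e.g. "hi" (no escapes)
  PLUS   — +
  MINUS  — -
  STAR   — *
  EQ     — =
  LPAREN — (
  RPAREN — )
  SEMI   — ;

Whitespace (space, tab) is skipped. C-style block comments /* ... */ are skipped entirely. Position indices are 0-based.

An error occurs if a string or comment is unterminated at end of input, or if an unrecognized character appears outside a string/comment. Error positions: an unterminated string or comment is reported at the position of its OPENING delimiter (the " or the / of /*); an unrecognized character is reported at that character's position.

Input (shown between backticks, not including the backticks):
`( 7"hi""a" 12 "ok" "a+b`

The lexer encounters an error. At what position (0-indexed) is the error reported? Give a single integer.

Answer: 19

Derivation:
pos=0: emit LPAREN '('
pos=2: emit NUM '7' (now at pos=3)
pos=3: enter STRING mode
pos=3: emit STR "hi" (now at pos=7)
pos=7: enter STRING mode
pos=7: emit STR "a" (now at pos=10)
pos=11: emit NUM '12' (now at pos=13)
pos=14: enter STRING mode
pos=14: emit STR "ok" (now at pos=18)
pos=19: enter STRING mode
pos=19: ERROR — unterminated string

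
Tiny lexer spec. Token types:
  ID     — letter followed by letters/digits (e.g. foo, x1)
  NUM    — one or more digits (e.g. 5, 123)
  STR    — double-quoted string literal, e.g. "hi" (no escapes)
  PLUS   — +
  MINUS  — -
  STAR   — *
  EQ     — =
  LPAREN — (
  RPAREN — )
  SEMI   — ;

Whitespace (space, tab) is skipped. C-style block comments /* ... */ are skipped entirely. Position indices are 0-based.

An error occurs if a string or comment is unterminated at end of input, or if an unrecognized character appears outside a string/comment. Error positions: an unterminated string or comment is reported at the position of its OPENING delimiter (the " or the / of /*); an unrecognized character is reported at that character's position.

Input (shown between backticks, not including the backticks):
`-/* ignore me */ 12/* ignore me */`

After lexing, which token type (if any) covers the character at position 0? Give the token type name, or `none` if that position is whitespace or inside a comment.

pos=0: emit MINUS '-'
pos=1: enter COMMENT mode (saw '/*')
exit COMMENT mode (now at pos=16)
pos=17: emit NUM '12' (now at pos=19)
pos=19: enter COMMENT mode (saw '/*')
exit COMMENT mode (now at pos=34)
DONE. 2 tokens: [MINUS, NUM]
Position 0: char is '-' -> MINUS

Answer: MINUS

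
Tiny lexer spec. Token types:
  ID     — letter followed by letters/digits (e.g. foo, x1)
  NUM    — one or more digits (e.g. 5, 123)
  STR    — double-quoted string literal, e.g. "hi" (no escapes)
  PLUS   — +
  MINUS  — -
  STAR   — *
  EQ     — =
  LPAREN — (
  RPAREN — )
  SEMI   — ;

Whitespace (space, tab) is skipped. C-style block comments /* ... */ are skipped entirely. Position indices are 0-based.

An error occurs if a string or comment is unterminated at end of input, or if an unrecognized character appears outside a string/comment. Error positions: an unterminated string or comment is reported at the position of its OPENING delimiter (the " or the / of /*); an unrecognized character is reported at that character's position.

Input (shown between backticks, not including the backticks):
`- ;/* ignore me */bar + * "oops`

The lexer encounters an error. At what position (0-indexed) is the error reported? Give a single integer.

pos=0: emit MINUS '-'
pos=2: emit SEMI ';'
pos=3: enter COMMENT mode (saw '/*')
exit COMMENT mode (now at pos=18)
pos=18: emit ID 'bar' (now at pos=21)
pos=22: emit PLUS '+'
pos=24: emit STAR '*'
pos=26: enter STRING mode
pos=26: ERROR — unterminated string

Answer: 26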